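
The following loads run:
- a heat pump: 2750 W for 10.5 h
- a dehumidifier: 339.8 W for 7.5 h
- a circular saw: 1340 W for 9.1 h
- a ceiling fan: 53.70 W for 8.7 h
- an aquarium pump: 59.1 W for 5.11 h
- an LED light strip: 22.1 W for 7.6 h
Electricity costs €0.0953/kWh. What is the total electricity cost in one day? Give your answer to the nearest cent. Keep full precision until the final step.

€4.25

heat pump: 2750 W × 10.5 h = 28,875 Wh = 28.88 kWh
dehumidifier: 339.8 W × 7.5 h = 2,548 Wh = 2.549 kWh
circular saw: 1340 W × 9.1 h = 12,194 Wh = 12.19 kWh
ceiling fan: 53.70 W × 8.7 h = 467 Wh = 0.4672 kWh
aquarium pump: 59.1 W × 5.11 h = 302 Wh = 0.302 kWh
LED light strip: 22.1 W × 7.6 h = 168 Wh = 0.168 kWh
Total energy = 28.88 + 2.549 + 12.19 + 0.4672 + 0.302 + 0.168 = 44.55 kWh
Cost = 44.55 kWh × €0.0953 = €4.25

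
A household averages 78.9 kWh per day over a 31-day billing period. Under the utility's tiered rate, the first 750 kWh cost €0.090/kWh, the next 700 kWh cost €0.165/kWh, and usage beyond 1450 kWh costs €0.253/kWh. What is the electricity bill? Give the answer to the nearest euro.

€435

Usage = 78.9 kWh/day × 31 days = 2445.9 kWh
First 750 kWh × €0.090 = €67.50
Next 700 kWh × €0.165 = €115.50
Remaining 995.9 kWh × €0.253 = €251.96
Total = €434.96 ≈ €435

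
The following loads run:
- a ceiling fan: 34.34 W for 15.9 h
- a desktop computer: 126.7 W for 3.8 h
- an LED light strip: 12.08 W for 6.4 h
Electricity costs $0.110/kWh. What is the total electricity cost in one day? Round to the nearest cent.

ceiling fan: 34.34 W × 15.9 h = 546 Wh = 0.546 kWh
desktop computer: 126.7 W × 3.8 h = 481 Wh = 0.4815 kWh
LED light strip: 12.08 W × 6.4 h = 77 Wh = 0.07731 kWh
Total energy = 0.546 + 0.4815 + 0.07731 = 1.105 kWh
Cost = 1.105 kWh × $0.110 = $0.12

$0.12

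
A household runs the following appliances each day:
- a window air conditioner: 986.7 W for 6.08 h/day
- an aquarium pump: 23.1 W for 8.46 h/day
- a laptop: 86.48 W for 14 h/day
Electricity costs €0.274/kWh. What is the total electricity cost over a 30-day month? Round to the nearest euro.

window air conditioner: 986.7 W × 6.08 h × 30 d = 179,974 Wh = 180 kWh
aquarium pump: 23.1 W × 8.46 h × 30 d = 5,863 Wh = 5.863 kWh
laptop: 86.48 W × 14 h × 30 d = 36,322 Wh = 36.32 kWh
Total energy = 180 + 5.863 + 36.32 = 222.2 kWh
Cost = 222.2 kWh × €0.274 = €60.87 ≈ €61

€61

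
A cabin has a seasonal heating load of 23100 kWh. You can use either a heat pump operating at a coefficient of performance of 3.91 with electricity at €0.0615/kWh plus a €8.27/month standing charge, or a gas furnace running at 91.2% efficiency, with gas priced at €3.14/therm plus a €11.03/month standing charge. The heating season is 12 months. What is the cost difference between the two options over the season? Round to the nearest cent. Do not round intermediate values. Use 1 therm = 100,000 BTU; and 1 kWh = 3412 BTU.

Heat load = 23100 kWh × 3412 = 78,817,200 BTU
Gas: input = 78,817,200 / 0.912 = 86,422,368 BTU = 864.2 therm → 864.2 × €3.14 = €2,713.66; + 12 × €11.03 standing = €2,846.02
Heat pump: 78,817,200 BTU / 3412 = 23,100 kWh heat; / 3.91 = 5,908 kWh in → × €0.0615 = €363.34; + 12 × €8.27 standing = €462.58
Difference = |€2,846.02 − €462.58| = €2,383.44

€2383.44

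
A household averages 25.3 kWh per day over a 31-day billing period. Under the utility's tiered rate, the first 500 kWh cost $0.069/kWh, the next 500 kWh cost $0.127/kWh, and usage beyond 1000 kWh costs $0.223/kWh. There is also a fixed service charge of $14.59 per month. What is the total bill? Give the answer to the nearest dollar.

$85

Usage = 25.3 kWh/day × 31 days = 784.3 kWh
First 500 kWh × $0.069 = $34.50
Next 284.3 kWh × $0.127 = $36.11
Remaining tier: 0 kWh (not reached)
Energy charge = $70.61; + service $14.59 = $85.20 ≈ $85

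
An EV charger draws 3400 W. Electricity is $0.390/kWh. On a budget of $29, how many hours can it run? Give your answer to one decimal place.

21.9 h

Energy budget = $29 / $0.390 per kWh = 74.36 kWh = 74,359 Wh
Runtime = 74,359 Wh / 3400 W = 21.87 h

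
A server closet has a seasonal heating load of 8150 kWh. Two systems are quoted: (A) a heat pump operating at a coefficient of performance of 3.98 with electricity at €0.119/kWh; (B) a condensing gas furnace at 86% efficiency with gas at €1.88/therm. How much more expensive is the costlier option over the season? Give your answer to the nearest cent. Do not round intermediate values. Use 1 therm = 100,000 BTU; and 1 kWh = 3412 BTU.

Heat load = 8150 kWh × 3412 = 27,807,800 BTU
Gas: input = 27,807,800 / 0.86 = 32,334,651 BTU = 323.3 therm → 323.3 × €1.88 = €607.89
Heat pump: 27,807,800 BTU / 3412 = 8,150 kWh heat; / 3.98 = 2,048 kWh in → × €0.119 = €243.68
Difference = |€607.89 − €243.68| = €364.21

€364.21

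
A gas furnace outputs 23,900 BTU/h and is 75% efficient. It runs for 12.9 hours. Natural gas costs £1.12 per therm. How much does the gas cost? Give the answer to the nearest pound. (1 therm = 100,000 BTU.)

Heat delivered = 23,900 BTU/h × 12.9 h = 308,310 BTU
Gas input = 308,310 / 0.750 = 411,080 BTU
= 411,080 / 100,000 = 4.111 therm
Cost = 4.111 × £1.12/therm = £4.60 ≈ £5

£5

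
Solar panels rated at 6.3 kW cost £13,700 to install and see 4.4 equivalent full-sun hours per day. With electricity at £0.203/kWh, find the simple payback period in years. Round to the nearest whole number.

7 years

Daily generation = 6.3 kW × 4.4 h = 27.72 kWh
Annual generation = 27.72 × 365 = 10118 kWh
Annual savings = 10118 × £0.203 = £2,053.91
Payback = £13,700 / £2,053.91 = 6.67 years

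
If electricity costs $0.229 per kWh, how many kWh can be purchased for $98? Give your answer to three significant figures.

$98 / $0.229 per kWh = 427.9 kWh

428 kWh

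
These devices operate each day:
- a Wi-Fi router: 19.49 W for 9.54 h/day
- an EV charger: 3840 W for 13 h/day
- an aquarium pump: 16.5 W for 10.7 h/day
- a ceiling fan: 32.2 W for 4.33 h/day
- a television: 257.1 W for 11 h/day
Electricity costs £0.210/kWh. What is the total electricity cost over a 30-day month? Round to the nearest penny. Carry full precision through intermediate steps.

£335.48

Wi-Fi router: 19.49 W × 9.54 h × 30 d = 5,578 Wh = 5.578 kWh
EV charger: 3840 W × 13 h × 30 d = 1,497,600 Wh = 1,498 kWh
aquarium pump: 16.5 W × 10.7 h × 30 d = 5,296 Wh = 5.296 kWh
ceiling fan: 32.2 W × 4.33 h × 30 d = 4,183 Wh = 4.183 kWh
television: 257.1 W × 11 h × 30 d = 84,843 Wh = 84.84 kWh
Total energy = 5.578 + 1,498 + 5.296 + 4.183 + 84.84 = 1,598 kWh
Cost = 1,598 kWh × £0.210 = £335.48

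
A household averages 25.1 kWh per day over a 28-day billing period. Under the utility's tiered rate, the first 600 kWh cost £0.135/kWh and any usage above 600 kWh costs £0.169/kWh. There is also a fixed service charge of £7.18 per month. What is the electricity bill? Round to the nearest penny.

Usage = 25.1 kWh/day × 28 days = 702.8 kWh
First 600 kWh × £0.135 = £81.00
Remaining 102.8 kWh × £0.169 = £17.37
Energy charge = £98.37; + service £7.18 = £105.55

£105.55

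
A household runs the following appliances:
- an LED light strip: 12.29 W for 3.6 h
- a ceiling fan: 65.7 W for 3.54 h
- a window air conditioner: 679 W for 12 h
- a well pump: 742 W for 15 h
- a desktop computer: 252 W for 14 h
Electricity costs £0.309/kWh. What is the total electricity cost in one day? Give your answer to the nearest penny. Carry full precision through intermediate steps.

LED light strip: 12.29 W × 3.6 h = 44 Wh = 0.04424 kWh
ceiling fan: 65.7 W × 3.54 h = 233 Wh = 0.2326 kWh
window air conditioner: 679 W × 12 h = 8,148 Wh = 8.148 kWh
well pump: 742 W × 15 h = 11,130 Wh = 11.13 kWh
desktop computer: 252 W × 14 h = 3,528 Wh = 3.528 kWh
Total energy = 0.04424 + 0.2326 + 8.148 + 11.13 + 3.528 = 23.08 kWh
Cost = 23.08 kWh × £0.309 = £7.13

£7.13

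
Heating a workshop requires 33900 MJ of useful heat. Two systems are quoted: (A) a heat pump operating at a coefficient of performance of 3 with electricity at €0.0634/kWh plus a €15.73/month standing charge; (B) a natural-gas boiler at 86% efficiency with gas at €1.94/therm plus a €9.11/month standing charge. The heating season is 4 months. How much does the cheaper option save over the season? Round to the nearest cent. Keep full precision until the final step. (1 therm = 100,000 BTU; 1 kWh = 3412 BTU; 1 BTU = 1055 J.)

Heat load = 33900 MJ = 33,900,000,000 J / 1055 = 32,132,701 BTU
Gas: input = 32,132,701 / 0.860 = 37,363,606 BTU = 373.6 therm → 373.6 × €1.94 = €724.85; + 4 × €9.11 standing = €761.29
Heat pump: 32,132,701 BTU / 3412 = 9,418 kWh heat; / 3 = 3,139 kWh in → × €0.0634 = €199.02; + 4 × €15.73 standing = €261.94
Difference = |€761.29 − €261.94| = €499.35

€499.35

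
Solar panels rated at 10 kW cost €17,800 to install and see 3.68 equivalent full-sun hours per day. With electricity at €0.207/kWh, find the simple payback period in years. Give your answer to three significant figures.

6.40 years

Daily generation = 10 kW × 3.68 h = 36.8 kWh
Annual generation = 36.8 × 365 = 13432 kWh
Annual savings = 13432 × €0.207 = €2,780.42
Payback = €17,800 / €2,780.42 = 6.4 years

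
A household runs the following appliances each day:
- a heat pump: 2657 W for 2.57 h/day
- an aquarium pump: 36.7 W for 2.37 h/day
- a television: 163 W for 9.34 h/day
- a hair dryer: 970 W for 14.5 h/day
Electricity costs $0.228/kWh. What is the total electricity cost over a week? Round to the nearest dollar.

heat pump: 2657 W × 2.57 h × 7 d = 47,799 Wh = 47.8 kWh
aquarium pump: 36.7 W × 2.37 h × 7 d = 609 Wh = 0.6089 kWh
television: 163 W × 9.34 h × 7 d = 10,657 Wh = 10.66 kWh
hair dryer: 970 W × 14.5 h × 7 d = 98,455 Wh = 98.45 kWh
Total energy = 47.8 + 0.6089 + 10.66 + 98.45 = 157.5 kWh
Cost = 157.5 kWh × $0.228 = $35.91 ≈ $36

$36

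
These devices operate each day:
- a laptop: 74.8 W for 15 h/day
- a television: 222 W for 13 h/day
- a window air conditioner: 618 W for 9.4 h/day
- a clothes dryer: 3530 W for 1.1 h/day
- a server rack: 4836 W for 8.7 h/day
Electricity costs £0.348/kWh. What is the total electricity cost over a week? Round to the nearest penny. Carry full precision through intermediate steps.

laptop: 74.8 W × 15 h × 7 d = 7,854 Wh = 7.854 kWh
television: 222 W × 13 h × 7 d = 20,202 Wh = 20.2 kWh
window air conditioner: 618 W × 9.4 h × 7 d = 40,664 Wh = 40.66 kWh
clothes dryer: 3530 W × 1.1 h × 7 d = 27,181 Wh = 27.18 kWh
server rack: 4836 W × 8.7 h × 7 d = 294,512 Wh = 294.5 kWh
Total energy = 7.854 + 20.2 + 40.66 + 27.18 + 294.5 = 390.4 kWh
Cost = 390.4 kWh × £0.348 = £135.86

£135.86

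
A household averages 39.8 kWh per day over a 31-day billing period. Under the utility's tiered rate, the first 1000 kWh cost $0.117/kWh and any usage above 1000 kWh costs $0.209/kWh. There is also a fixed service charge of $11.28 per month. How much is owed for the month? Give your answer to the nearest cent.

$177.14

Usage = 39.8 kWh/day × 31 days = 1233.8 kWh
First 1000 kWh × $0.117 = $117.00
Remaining 233.8 kWh × $0.209 = $48.86
Energy charge = $165.86; + service $11.28 = $177.14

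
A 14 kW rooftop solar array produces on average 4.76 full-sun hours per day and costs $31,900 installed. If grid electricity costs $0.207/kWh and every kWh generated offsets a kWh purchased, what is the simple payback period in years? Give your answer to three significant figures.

Daily generation = 14 kW × 4.76 h = 66.64 kWh
Annual generation = 66.64 × 365 = 24324 kWh
Annual savings = 24324 × $0.207 = $5,034.99
Payback = $31,900 / $5,034.99 = 6.34 years

6.34 years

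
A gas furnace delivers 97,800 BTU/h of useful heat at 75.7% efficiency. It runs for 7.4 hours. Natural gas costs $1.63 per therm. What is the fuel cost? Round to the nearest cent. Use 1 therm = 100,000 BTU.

Heat delivered = 97,800 BTU/h × 7.4 h = 723,720 BTU
Gas input = 723,720 / 0.757 = 956,037 BTU
= 956,037 / 100,000 = 9.56 therm
Cost = 9.56 × $1.63/therm = $15.58

$15.58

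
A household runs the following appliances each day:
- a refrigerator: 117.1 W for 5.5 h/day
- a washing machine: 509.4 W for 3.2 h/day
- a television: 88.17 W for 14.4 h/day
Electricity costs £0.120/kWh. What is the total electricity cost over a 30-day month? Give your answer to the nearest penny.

£12.76

refrigerator: 117.1 W × 5.5 h × 30 d = 19,322 Wh = 19.32 kWh
washing machine: 509.4 W × 3.2 h × 30 d = 48,902 Wh = 48.9 kWh
television: 88.17 W × 14.4 h × 30 d = 38,089 Wh = 38.09 kWh
Total energy = 19.32 + 48.9 + 38.09 = 106.3 kWh
Cost = 106.3 kWh × £0.120 = £12.76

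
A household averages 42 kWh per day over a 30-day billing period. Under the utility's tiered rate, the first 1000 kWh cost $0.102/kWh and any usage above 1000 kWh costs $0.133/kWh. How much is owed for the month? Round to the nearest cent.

Usage = 42 kWh/day × 30 days = 1260 kWh
First 1000 kWh × $0.102 = $102.00
Remaining 260 kWh × $0.133 = $34.58
Total = $136.58

$136.58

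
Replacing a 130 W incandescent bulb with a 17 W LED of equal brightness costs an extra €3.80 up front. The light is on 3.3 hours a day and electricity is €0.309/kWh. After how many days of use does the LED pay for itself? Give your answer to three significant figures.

Power saved = 130 − 17 = 113 W
Daily energy saved = 113 W × 3.3 h = 372.9 Wh = 0.3729 kWh
Daily savings = 0.3729 × €0.309 = €0.1152
Payback = €3.80 / €0.1152 per day = 32.98 days

33 days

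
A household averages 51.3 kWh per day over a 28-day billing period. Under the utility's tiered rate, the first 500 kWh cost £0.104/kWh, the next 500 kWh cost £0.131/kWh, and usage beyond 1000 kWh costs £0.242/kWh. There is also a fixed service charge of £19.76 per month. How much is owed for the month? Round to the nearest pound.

Usage = 51.3 kWh/day × 28 days = 1436.4 kWh
First 500 kWh × £0.104 = £52.00
Next 500 kWh × £0.131 = £65.50
Remaining 436.4 kWh × £0.242 = £105.61
Energy charge = £223.11; + service £19.76 = £242.87 ≈ £243

£243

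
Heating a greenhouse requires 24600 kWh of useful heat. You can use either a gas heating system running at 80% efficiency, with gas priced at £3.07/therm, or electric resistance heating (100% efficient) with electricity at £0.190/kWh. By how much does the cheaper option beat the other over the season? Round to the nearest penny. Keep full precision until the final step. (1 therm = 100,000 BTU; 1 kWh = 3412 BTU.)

Heat load = 24600 kWh × 3412 = 83,935,200 BTU
Gas: input = 83,935,200 / 0.80 = 104,919,000 BTU = 1,049 therm → 1,049 × £3.07 = £3,221.01
Electric: 83,935,200 BTU / 3412 = 24,600 kWh → × £0.190 = £4,674.00
Difference = |£3,221.01 − £4,674.00| = £1,452.99

£1452.99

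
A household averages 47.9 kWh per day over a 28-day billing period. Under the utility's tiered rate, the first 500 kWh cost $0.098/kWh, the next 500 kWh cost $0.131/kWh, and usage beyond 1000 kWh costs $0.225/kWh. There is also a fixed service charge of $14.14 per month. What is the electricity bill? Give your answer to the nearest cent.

$205.41

Usage = 47.9 kWh/day × 28 days = 1341.2 kWh
First 500 kWh × $0.098 = $49.00
Next 500 kWh × $0.131 = $65.50
Remaining 341.2 kWh × $0.225 = $76.77
Energy charge = $191.27; + service $14.14 = $205.41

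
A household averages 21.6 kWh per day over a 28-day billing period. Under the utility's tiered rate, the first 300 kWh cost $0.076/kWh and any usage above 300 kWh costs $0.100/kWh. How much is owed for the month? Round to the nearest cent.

Usage = 21.6 kWh/day × 28 days = 604.8 kWh
First 300 kWh × $0.076 = $22.80
Remaining 304.8 kWh × $0.100 = $30.48
Total = $53.28

$53.28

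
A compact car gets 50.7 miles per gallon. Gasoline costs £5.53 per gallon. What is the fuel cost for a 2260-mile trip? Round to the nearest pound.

Fuel = 2260 mi / 50.7 mpg = 44.58 gal
Cost = 44.58 gal × £5.53/gal = £246.50 ≈ £247

£247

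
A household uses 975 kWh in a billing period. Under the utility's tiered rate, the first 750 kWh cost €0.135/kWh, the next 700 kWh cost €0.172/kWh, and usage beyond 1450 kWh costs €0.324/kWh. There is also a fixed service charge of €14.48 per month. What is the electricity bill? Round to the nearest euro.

First 750 kWh × €0.135 = €101.25
Next 225 kWh × €0.172 = €38.70
Remaining tier: 0 kWh (not reached)
Energy charge = €139.95; + service €14.48 = €154.43 ≈ €154

€154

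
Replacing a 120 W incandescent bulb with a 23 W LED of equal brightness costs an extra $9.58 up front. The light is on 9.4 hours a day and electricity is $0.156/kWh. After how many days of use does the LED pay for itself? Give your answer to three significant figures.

Power saved = 120 − 23 = 97 W
Daily energy saved = 97 W × 9.4 h = 911.8 Wh = 0.9118 kWh
Daily savings = 0.9118 × $0.156 = $0.1422
Payback = $9.58 / $0.1422 per day = 67.35 days

67.4 days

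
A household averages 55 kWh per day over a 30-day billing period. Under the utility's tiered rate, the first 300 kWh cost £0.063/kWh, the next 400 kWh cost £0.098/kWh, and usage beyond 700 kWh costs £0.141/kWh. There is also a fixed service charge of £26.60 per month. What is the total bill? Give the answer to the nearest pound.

£219

Usage = 55 kWh/day × 30 days = 1650 kWh
First 300 kWh × £0.063 = £18.90
Next 400 kWh × £0.098 = £39.20
Remaining 950 kWh × £0.141 = £133.95
Energy charge = £192.05; + service £26.60 = £218.65 ≈ £219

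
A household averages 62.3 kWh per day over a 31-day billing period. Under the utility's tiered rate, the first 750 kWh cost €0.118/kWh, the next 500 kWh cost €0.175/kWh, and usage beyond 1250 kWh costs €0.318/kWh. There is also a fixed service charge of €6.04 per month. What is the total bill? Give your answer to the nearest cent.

Usage = 62.3 kWh/day × 31 days = 1931.3 kWh
First 750 kWh × €0.118 = €88.50
Next 500 kWh × €0.175 = €87.50
Remaining 681.3 kWh × €0.318 = €216.65
Energy charge = €392.65; + service €6.04 = €398.69

€398.69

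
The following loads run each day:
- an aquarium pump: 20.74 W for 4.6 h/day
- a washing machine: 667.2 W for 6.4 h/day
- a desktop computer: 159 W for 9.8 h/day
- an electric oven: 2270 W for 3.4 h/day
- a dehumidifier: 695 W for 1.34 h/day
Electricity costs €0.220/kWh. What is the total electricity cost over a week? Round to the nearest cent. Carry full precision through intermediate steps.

aquarium pump: 20.74 W × 4.6 h × 7 d = 668 Wh = 0.6678 kWh
washing machine: 667.2 W × 6.4 h × 7 d = 29,891 Wh = 29.89 kWh
desktop computer: 159 W × 9.8 h × 7 d = 10,907 Wh = 10.91 kWh
electric oven: 2270 W × 3.4 h × 7 d = 54,026 Wh = 54.03 kWh
dehumidifier: 695 W × 1.34 h × 7 d = 6,519 Wh = 6.519 kWh
Total energy = 0.6678 + 29.89 + 10.91 + 54.03 + 6.519 = 102 kWh
Cost = 102 kWh × €0.220 = €22.44

€22.44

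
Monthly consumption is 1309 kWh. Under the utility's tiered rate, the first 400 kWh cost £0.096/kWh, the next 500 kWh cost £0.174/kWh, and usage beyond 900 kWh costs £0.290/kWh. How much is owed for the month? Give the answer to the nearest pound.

First 400 kWh × £0.096 = £38.40
Next 500 kWh × £0.174 = £87.00
Remaining 409 kWh × £0.290 = £118.61
Total = £244.01 ≈ £244

£244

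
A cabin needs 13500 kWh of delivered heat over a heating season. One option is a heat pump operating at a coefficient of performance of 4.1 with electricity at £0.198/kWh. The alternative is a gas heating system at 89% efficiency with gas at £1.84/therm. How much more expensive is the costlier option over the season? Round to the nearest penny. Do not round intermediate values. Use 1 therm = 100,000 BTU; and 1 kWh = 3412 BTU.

£300.34

Heat load = 13500 kWh × 3412 = 46,062,000 BTU
Gas: input = 46,062,000 / 0.89 = 51,755,056 BTU = 517.6 therm → 517.6 × £1.84 = £952.29
Heat pump: 46,062,000 BTU / 3412 = 13,500 kWh heat; / 4.1 = 3,293 kWh in → × £0.198 = £651.95
Difference = |£952.29 − £651.95| = £300.34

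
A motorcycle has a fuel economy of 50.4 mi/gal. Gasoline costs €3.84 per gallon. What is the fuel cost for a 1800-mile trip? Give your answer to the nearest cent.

Fuel = 1800 mi / 50.4 mpg = 35.71 gal
Cost = 35.71 gal × €3.84/gal = €137.14

€137.14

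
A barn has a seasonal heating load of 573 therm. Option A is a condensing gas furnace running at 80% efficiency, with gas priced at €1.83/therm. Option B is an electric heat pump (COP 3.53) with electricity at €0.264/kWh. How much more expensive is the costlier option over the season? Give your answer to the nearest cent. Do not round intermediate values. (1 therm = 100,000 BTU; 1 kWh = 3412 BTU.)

€54.78

Heat load = 573 therm × 100,000 = 57,300,000 BTU
Gas: input = 57,300,000 / 0.80 = 71,625,000 BTU = 716.2 therm → 716.2 × €1.83 = €1,310.74
Heat pump: 57,300,000 BTU / 3412 = 16,790 kWh heat; / 3.53 = 4,757 kWh in → × €0.264 = €1,255.96
Difference = |€1,310.74 − €1,255.96| = €54.78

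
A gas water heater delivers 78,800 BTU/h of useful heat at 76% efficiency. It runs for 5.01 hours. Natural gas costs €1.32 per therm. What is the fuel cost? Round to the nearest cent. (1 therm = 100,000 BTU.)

Heat delivered = 78,800 BTU/h × 5.01 h = 394,788 BTU
Gas input = 394,788 / 0.76 = 519,458 BTU
= 519,458 / 100,000 = 5.195 therm
Cost = 5.195 × €1.32/therm = €6.86

€6.86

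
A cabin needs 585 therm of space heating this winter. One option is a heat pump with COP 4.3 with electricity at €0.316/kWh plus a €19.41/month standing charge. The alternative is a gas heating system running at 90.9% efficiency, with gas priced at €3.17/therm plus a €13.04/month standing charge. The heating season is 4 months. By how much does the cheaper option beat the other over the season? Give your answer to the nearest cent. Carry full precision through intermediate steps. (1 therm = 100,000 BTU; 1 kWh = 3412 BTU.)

Heat load = 585 therm × 100,000 = 58,500,000 BTU
Gas: input = 58,500,000 / 0.909 = 64,356,436 BTU = 643.6 therm → 643.6 × €3.17 = €2,040.10; + 4 × €13.04 standing = €2,092.26
Heat pump: 58,500,000 BTU / 3412 = 17,150 kWh heat; / 4.3 = 3,987 kWh in → × €0.316 = €1,259.99; + 4 × €19.41 standing = €1,337.63
Difference = |€2,092.26 − €1,337.63| = €754.63

€754.63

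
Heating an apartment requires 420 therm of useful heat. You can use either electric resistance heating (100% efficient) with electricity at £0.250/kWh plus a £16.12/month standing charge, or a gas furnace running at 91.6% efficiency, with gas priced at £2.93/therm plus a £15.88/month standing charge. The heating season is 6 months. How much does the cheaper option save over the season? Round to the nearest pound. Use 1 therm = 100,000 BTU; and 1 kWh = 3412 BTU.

Heat load = 420 therm × 100,000 = 42,000,000 BTU
Gas: input = 42,000,000 / 0.916 = 45,851,528 BTU = 458.5 therm → 458.5 × £2.93 = £1,343.45; + 6 × £15.88 standing = £1,438.73
Electric: 42,000,000 BTU / 3412 = 12,310 kWh → × £0.250 = £3,077.37; + 6 × £16.12 standing = £3,174.09
Difference = |£1,438.73 − £3,174.09| = £1,735.36 ≈ £1735

£1735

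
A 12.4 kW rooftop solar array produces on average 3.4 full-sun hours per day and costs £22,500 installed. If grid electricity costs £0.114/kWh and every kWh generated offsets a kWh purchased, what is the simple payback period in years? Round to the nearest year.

13 years

Daily generation = 12.4 kW × 3.4 h = 42.16 kWh
Annual generation = 42.16 × 365 = 15388 kWh
Annual savings = 15388 × £0.114 = £1,754.28
Payback = £22,500 / £1,754.28 = 12.8 years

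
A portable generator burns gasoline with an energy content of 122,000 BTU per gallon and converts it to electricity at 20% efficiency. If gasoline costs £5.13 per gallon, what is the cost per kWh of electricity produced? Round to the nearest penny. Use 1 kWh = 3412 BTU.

£0.72

Electrical output per gallon = 122,000 BTU × 0.20 / 3412 BTU/kWh = 7.151 kWh
Cost per kWh = £5.13 / 7.151 kWh = £0.717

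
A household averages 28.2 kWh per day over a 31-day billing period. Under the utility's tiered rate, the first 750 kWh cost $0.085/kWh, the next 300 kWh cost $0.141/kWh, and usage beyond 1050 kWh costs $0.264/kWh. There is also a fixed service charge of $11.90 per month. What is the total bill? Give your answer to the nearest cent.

$93.16

Usage = 28.2 kWh/day × 31 days = 874.2 kWh
First 750 kWh × $0.085 = $63.75
Next 124.2 kWh × $0.141 = $17.51
Remaining tier: 0 kWh (not reached)
Energy charge = $81.26; + service $11.90 = $93.16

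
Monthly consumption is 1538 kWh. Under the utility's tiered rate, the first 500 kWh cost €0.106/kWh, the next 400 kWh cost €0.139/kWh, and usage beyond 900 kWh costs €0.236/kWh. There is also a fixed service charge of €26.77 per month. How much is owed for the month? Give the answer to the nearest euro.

€286

First 500 kWh × €0.106 = €53.00
Next 400 kWh × €0.139 = €55.60
Remaining 638 kWh × €0.236 = €150.57
Energy charge = €259.17; + service €26.77 = €285.94 ≈ €286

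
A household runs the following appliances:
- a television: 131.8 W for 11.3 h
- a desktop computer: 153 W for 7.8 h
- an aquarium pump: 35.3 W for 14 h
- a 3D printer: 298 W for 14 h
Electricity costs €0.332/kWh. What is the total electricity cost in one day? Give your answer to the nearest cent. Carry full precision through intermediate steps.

€2.44

television: 131.8 W × 11.3 h = 1,489 Wh = 1.489 kWh
desktop computer: 153 W × 7.8 h = 1,193 Wh = 1.193 kWh
aquarium pump: 35.3 W × 14 h = 494 Wh = 0.4942 kWh
3D printer: 298 W × 14 h = 4,172 Wh = 4.172 kWh
Total energy = 1.489 + 1.193 + 0.4942 + 4.172 = 7.349 kWh
Cost = 7.349 kWh × €0.332 = €2.44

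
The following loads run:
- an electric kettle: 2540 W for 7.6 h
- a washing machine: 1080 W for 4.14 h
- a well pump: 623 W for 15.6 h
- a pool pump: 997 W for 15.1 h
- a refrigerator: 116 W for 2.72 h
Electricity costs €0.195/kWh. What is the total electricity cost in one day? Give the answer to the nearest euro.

electric kettle: 2540 W × 7.6 h = 19,304 Wh = 19.3 kWh
washing machine: 1080 W × 4.14 h = 4,471 Wh = 4.471 kWh
well pump: 623 W × 15.6 h = 9,719 Wh = 9.719 kWh
pool pump: 997 W × 15.1 h = 15,055 Wh = 15.05 kWh
refrigerator: 116 W × 2.72 h = 316 Wh = 0.3155 kWh
Total energy = 19.3 + 4.471 + 9.719 + 15.05 + 0.3155 = 48.86 kWh
Cost = 48.86 kWh × €0.195 = €9.53 ≈ €10

€10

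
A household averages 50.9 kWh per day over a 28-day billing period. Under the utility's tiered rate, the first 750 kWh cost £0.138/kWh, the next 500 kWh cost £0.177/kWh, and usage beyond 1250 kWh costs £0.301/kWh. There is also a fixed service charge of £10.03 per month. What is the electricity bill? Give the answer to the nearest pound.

Usage = 50.9 kWh/day × 28 days = 1425.2 kWh
First 750 kWh × £0.138 = £103.50
Next 500 kWh × £0.177 = £88.50
Remaining 175.2 kWh × £0.301 = £52.74
Energy charge = £244.74; + service £10.03 = £254.77 ≈ £255

£255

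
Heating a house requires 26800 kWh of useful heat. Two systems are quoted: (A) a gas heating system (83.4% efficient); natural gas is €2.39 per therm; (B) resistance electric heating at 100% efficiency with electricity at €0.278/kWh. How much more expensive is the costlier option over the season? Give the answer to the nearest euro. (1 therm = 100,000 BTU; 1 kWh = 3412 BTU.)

€4830

Heat load = 26800 kWh × 3412 = 91,441,600 BTU
Gas: input = 91,441,600 / 0.834 = 109,642,206 BTU = 1,096 therm → 1,096 × €2.39 = €2,620.45
Electric: 91,441,600 BTU / 3412 = 26,800 kWh → × €0.278 = €7,450.40
Difference = |€2,620.45 − €7,450.40| = €4,829.95 ≈ €4830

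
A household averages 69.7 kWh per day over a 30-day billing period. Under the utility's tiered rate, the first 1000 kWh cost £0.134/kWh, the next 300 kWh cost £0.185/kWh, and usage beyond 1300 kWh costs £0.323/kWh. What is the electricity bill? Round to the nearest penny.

Usage = 69.7 kWh/day × 30 days = 2091 kWh
First 1000 kWh × £0.134 = £134.00
Next 300 kWh × £0.185 = £55.50
Remaining 791 kWh × £0.323 = £255.49
Total = £444.99

£444.99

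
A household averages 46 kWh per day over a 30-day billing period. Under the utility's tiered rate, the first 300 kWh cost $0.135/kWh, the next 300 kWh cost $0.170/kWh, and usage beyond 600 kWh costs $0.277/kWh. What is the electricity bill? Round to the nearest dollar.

$308

Usage = 46 kWh/day × 30 days = 1380 kWh
First 300 kWh × $0.135 = $40.50
Next 300 kWh × $0.170 = $51.00
Remaining 780 kWh × $0.277 = $216.06
Total = $307.56 ≈ $308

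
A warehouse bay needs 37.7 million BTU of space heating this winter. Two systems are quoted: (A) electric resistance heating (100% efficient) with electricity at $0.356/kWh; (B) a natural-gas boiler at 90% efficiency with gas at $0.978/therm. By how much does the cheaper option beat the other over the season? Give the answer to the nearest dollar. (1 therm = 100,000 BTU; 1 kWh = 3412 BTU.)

$3524

Heat load = 37.7 × 10⁶ BTU = 37,700,000 BTU
Gas: input = 37,700,000 / 0.90 = 41,888,889 BTU = 418.9 therm → 418.9 × $0.978 = $409.67
Electric: 37,700,000 BTU / 3412 = 11,050 kWh → × $0.356 = $3,933.53
Difference = |$409.67 − $3,933.53| = $3,523.86 ≈ $3524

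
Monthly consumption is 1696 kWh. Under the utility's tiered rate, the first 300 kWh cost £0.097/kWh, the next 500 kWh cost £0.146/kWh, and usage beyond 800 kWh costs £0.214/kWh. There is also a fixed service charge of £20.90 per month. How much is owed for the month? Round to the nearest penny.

£314.74

First 300 kWh × £0.097 = £29.10
Next 500 kWh × £0.146 = £73.00
Remaining 896 kWh × £0.214 = £191.74
Energy charge = £293.84; + service £20.90 = £314.74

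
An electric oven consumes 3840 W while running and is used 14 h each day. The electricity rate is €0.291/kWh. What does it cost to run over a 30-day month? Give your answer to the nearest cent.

Energy = 3840 W × 14 h/day × 30 days = 1,612,800 Wh = 1,613 kWh
Cost = 1,613 kWh × €0.291/kWh = €469.32

€469.32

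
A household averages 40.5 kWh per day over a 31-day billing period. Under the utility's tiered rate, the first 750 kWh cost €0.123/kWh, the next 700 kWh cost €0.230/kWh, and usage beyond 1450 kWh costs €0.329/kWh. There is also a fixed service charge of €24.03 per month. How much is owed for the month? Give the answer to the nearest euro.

€233

Usage = 40.5 kWh/day × 31 days = 1255.5 kWh
First 750 kWh × €0.123 = €92.25
Next 505.5 kWh × €0.230 = €116.27
Remaining tier: 0 kWh (not reached)
Energy charge = €208.51; + service €24.03 = €232.54 ≈ €233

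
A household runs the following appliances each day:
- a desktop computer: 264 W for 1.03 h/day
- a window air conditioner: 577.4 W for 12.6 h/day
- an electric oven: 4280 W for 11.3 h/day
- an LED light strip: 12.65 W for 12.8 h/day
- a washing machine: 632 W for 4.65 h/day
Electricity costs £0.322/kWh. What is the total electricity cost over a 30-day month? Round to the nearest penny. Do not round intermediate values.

desktop computer: 264 W × 1.03 h × 30 d = 8,158 Wh = 8.158 kWh
window air conditioner: 577.4 W × 12.6 h × 30 d = 218,257 Wh = 218.3 kWh
electric oven: 4280 W × 11.3 h × 30 d = 1,450,920 Wh = 1,451 kWh
LED light strip: 12.65 W × 12.8 h × 30 d = 4,858 Wh = 4.858 kWh
washing machine: 632 W × 4.65 h × 30 d = 88,164 Wh = 88.16 kWh
Total energy = 8.158 + 218.3 + 1,451 + 4.858 + 88.16 = 1,770 kWh
Cost = 1,770 kWh × £0.322 = £570.05

£570.05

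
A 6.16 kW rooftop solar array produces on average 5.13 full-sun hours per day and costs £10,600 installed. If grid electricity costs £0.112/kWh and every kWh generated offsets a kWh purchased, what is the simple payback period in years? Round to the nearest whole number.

8 years

Daily generation = 6.16 kW × 5.13 h = 31.6 kWh
Annual generation = 31.6 × 365 = 11534 kWh
Annual savings = 11534 × £0.112 = £1,291.84
Payback = £10,600 / £1,291.84 = 8.21 years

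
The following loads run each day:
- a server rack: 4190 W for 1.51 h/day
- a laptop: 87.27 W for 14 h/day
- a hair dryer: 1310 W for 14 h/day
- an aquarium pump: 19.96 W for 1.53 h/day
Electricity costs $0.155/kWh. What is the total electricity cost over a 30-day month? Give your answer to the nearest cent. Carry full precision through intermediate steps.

$120.52

server rack: 4190 W × 1.51 h × 30 d = 189,807 Wh = 189.8 kWh
laptop: 87.27 W × 14 h × 30 d = 36,653 Wh = 36.65 kWh
hair dryer: 1310 W × 14 h × 30 d = 550,200 Wh = 550.2 kWh
aquarium pump: 19.96 W × 1.53 h × 30 d = 916 Wh = 0.9162 kWh
Total energy = 189.8 + 36.65 + 550.2 + 0.9162 = 777.6 kWh
Cost = 777.6 kWh × $0.155 = $120.52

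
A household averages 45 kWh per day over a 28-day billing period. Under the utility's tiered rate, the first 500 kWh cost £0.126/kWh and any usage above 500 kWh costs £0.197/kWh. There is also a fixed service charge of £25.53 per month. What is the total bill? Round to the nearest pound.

£238

Usage = 45 kWh/day × 28 days = 1260 kWh
First 500 kWh × £0.126 = £63.00
Remaining 760 kWh × £0.197 = £149.72
Energy charge = £212.72; + service £25.53 = £238.25 ≈ £238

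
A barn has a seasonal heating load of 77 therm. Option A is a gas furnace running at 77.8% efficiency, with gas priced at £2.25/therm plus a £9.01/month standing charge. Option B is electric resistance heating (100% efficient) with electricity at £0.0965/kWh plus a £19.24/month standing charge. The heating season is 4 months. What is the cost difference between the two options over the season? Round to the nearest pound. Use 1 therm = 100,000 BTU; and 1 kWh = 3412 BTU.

Heat load = 77 therm × 100,000 = 7,700,000 BTU
Gas: input = 7,700,000 / 0.778 = 9,897,172 BTU = 98.97 therm → 98.97 × £2.25 = £222.69; + 4 × £9.01 standing = £258.73
Electric: 7,700,000 BTU / 3412 = 2,257 kWh → × £0.0965 = £217.78; + 4 × £19.24 standing = £294.74
Difference = |£258.73 − £294.74| = £36.01 ≈ £36

£36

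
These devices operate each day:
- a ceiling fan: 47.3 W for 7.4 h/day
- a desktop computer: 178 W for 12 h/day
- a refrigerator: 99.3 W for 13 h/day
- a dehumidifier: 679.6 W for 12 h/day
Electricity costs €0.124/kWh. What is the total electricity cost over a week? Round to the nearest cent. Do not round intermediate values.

€10.36

ceiling fan: 47.3 W × 7.4 h × 7 d = 2,450 Wh = 2.45 kWh
desktop computer: 178 W × 12 h × 7 d = 14,952 Wh = 14.95 kWh
refrigerator: 99.3 W × 13 h × 7 d = 9,036 Wh = 9.036 kWh
dehumidifier: 679.6 W × 12 h × 7 d = 57,086 Wh = 57.09 kWh
Total energy = 2.45 + 14.95 + 9.036 + 57.09 = 83.52 kWh
Cost = 83.52 kWh × €0.124 = €10.36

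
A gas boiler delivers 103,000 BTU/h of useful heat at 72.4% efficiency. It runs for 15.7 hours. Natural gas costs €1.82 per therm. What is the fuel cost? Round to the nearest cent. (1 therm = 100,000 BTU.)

Heat delivered = 103,000 BTU/h × 15.7 h = 1,617,100 BTU
Gas input = 1,617,100 / 0.724 = 2,233,564 BTU
= 2,233,564 / 100,000 = 22.34 therm
Cost = 22.34 × €1.82/therm = €40.65

€40.65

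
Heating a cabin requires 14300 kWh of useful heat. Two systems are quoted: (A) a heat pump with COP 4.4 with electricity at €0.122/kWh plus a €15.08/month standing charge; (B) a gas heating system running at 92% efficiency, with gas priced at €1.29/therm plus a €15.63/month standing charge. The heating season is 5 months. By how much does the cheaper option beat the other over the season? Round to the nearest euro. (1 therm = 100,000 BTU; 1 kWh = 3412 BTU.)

Heat load = 14300 kWh × 3412 = 48,791,600 BTU
Gas: input = 48,791,600 / 0.92 = 53,034,348 BTU = 530.3 therm → 530.3 × €1.29 = €684.14; + 5 × €15.63 standing = €762.29
Heat pump: 48,791,600 BTU / 3412 = 14,300 kWh heat; / 4.4 = 3,250 kWh in → × €0.122 = €396.50; + 5 × €15.08 standing = €471.90
Difference = |€762.29 − €471.90| = €290.39 ≈ €290

€290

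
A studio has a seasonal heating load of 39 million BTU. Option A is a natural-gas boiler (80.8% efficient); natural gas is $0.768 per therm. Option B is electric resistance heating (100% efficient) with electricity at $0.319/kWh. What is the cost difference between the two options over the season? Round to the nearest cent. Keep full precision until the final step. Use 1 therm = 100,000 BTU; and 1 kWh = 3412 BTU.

Heat load = 39 × 10⁶ BTU = 39,000,000 BTU
Gas: input = 39,000,000 / 0.808 = 48,267,327 BTU = 482.7 therm → 482.7 × $0.768 = $370.69
Electric: 39,000,000 BTU / 3412 = 11,430 kWh → × $0.319 = $3,646.25
Difference = |$370.69 − $3,646.25| = $3,275.56

$3275.56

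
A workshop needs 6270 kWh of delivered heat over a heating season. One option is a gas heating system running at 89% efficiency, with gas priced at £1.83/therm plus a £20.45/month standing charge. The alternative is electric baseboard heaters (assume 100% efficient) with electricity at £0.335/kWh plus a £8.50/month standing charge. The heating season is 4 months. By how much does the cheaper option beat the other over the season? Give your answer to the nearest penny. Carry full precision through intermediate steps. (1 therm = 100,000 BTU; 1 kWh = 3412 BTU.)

£1612.77

Heat load = 6270 kWh × 3412 = 21,393,240 BTU
Gas: input = 21,393,240 / 0.89 = 24,037,348 BTU = 240.4 therm → 240.4 × £1.83 = £439.88; + 4 × £20.45 standing = £521.68
Electric: 21,393,240 BTU / 3412 = 6,270 kWh → × £0.335 = £2,100.45; + 4 × £8.50 standing = £2,134.45
Difference = |£521.68 − £2,134.45| = £1,612.77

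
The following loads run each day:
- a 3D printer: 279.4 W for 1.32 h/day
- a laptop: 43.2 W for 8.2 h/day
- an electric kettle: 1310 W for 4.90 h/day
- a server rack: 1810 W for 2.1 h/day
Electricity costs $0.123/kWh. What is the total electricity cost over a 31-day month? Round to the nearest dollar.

$42

3D printer: 279.4 W × 1.32 h × 31 d = 11,433 Wh = 11.43 kWh
laptop: 43.2 W × 8.2 h × 31 d = 10,981 Wh = 10.98 kWh
electric kettle: 1310 W × 4.90 h × 31 d = 198,989 Wh = 199 kWh
server rack: 1810 W × 2.1 h × 31 d = 117,831 Wh = 117.8 kWh
Total energy = 11.43 + 10.98 + 199 + 117.8 = 339.2 kWh
Cost = 339.2 kWh × $0.123 = $41.73 ≈ $42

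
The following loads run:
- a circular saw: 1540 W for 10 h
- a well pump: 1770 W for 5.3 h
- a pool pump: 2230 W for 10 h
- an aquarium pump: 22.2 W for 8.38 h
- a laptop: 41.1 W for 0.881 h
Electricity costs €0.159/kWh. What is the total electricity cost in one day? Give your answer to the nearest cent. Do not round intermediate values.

€7.52

circular saw: 1540 W × 10 h = 15,400 Wh = 15.4 kWh
well pump: 1770 W × 5.3 h = 9,381 Wh = 9.381 kWh
pool pump: 2230 W × 10 h = 22,300 Wh = 22.3 kWh
aquarium pump: 22.2 W × 8.38 h = 186 Wh = 0.186 kWh
laptop: 41.1 W × 0.881 h = 36 Wh = 0.03621 kWh
Total energy = 15.4 + 9.381 + 22.3 + 0.186 + 0.03621 = 47.3 kWh
Cost = 47.3 kWh × €0.159 = €7.52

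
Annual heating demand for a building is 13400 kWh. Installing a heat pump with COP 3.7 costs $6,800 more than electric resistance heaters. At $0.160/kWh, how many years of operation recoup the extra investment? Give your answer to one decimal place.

4.3 years

Resistance: 13400 kWh × $0.160 = $2,144.00/yr
Heat pump: 13400 / 3.7 = 3622 kWh in → × $0.160 = $579.46/yr
Annual savings = $1,564.54
Payback = $6,800 / $1,564.54 = 4.35 years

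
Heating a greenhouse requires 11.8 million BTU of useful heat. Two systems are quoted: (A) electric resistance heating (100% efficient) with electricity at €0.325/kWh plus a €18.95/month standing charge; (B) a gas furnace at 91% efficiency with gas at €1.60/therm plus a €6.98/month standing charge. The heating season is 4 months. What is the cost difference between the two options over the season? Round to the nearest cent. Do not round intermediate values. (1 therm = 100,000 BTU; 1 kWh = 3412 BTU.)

€964.38

Heat load = 11.8 × 10⁶ BTU = 11,800,000 BTU
Gas: input = 11,800,000 / 0.91 = 12,967,033 BTU = 129.7 therm → 129.7 × €1.60 = €207.47; + 4 × €6.98 standing = €235.39
Electric: 11,800,000 BTU / 3412 = 3,458 kWh → × €0.325 = €1,123.97; + 4 × €18.95 standing = €1,199.77
Difference = |€235.39 − €1,199.77| = €964.38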